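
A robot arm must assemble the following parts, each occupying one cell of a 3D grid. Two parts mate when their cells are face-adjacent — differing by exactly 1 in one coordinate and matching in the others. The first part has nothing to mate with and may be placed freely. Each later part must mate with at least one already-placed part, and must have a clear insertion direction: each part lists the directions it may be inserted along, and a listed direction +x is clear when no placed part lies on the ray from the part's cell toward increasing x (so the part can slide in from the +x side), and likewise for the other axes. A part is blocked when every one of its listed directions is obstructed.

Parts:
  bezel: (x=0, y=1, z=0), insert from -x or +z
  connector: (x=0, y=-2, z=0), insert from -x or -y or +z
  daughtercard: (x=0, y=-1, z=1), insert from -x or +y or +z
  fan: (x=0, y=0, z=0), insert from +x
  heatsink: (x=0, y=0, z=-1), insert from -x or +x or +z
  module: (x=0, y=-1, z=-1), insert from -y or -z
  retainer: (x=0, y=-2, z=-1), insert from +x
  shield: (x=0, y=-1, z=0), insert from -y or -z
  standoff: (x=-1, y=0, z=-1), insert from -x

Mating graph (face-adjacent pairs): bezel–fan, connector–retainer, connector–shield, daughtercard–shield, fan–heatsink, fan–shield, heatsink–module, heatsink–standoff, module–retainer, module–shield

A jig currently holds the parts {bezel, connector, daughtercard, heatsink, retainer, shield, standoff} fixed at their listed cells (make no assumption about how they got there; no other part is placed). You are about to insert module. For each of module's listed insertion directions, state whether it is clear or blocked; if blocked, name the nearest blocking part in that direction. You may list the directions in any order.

-y: blocked by retainer; -z: clear

-y: nearest on ray is retainer@(0, -2, -1) ⇒ blocked
-z: ray from module(0, -1, -1) has no placed part ⇒ clear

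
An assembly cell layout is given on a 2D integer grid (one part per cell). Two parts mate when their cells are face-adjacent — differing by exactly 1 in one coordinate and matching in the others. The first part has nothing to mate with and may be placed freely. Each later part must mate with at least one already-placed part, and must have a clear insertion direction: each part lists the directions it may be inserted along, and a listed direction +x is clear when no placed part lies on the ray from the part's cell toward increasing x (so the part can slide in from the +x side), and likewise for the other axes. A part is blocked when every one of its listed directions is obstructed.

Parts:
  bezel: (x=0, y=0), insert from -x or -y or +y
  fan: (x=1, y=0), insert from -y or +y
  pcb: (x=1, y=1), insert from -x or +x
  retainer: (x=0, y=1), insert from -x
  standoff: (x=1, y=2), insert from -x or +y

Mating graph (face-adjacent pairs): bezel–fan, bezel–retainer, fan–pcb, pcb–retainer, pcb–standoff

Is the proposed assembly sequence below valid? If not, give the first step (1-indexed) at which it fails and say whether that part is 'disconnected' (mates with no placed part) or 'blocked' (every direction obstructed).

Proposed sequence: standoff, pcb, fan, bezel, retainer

1. standoff@(1, 2) [-x clear] — {standoff}
2. pcb@(1, 1) [-x clear] — {pcb, standoff}
3. fan@(1, 0) [-y clear] — {fan, pcb, standoff}
4. bezel@(0, 0) [-x clear] — {bezel, fan, pcb, standoff}
5. retainer@(0, 1) [-x clear] — {bezel, fan, pcb, retainer, standoff}

Valid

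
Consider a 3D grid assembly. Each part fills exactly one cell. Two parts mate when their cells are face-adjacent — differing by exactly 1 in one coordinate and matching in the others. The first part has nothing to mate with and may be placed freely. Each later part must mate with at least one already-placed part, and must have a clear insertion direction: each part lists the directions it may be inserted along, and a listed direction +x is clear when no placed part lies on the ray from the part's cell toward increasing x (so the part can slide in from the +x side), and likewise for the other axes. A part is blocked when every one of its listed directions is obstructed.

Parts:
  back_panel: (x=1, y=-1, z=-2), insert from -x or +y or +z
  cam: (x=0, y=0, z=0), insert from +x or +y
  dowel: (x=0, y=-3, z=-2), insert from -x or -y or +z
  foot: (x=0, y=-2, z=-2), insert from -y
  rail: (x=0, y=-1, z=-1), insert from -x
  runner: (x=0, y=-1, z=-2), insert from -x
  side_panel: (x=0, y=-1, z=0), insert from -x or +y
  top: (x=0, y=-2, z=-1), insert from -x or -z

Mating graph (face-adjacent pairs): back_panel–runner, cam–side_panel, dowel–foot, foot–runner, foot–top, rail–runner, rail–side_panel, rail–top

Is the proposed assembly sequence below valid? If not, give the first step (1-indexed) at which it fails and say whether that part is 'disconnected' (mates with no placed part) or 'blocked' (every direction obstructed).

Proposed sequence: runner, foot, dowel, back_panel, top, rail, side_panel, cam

1. runner@(0, -1, -2) [-x clear] — {runner}
2. foot@(0, -2, -2) [-y clear] — {foot, runner}
3. dowel@(0, -3, -2) [-x clear] — {dowel, foot, runner}
4. back_panel@(1, -1, -2) [+y clear] — {back_panel, dowel, foot, runner}
5. top@(0, -2, -1) [-x clear] — {back_panel, dowel, foot, runner, top}
6. rail@(0, -1, -1) [-x clear] — {back_panel, dowel, foot, rail, runner, top}
7. side_panel@(0, -1, 0) [-x clear] — {back_panel, dowel, foot, rail, runner, side_panel, top}
8. cam@(0, 0, 0) [+x clear] — {back_panel, cam, dowel, foot, rail, runner, side_panel, top}

Valid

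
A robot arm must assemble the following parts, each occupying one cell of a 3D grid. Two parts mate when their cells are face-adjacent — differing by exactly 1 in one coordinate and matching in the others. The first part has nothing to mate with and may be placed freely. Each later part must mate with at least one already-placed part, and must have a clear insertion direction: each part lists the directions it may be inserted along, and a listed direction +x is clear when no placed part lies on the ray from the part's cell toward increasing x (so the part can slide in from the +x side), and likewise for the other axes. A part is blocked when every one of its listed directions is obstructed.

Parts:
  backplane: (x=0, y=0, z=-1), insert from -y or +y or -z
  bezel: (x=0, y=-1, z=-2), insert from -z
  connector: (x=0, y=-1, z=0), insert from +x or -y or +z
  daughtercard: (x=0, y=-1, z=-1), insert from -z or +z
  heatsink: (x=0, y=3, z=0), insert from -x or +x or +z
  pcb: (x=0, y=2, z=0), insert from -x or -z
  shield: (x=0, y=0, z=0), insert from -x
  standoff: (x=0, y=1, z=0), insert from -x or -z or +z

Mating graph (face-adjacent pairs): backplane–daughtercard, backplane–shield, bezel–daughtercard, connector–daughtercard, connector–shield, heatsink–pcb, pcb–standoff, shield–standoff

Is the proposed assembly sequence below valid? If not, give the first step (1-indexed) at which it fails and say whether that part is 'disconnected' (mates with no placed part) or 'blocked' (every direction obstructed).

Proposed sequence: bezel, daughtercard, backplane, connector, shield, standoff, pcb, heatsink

1. bezel@(0, -1, -2) [-z clear] — {bezel}
2. daughtercard@(0, -1, -1) [+z clear] — {bezel, daughtercard}
3. backplane@(0, 0, -1) [+y clear] — {backplane, bezel, daughtercard}
4. connector@(0, -1, 0) [+x clear] — {backplane, bezel, connector, daughtercard}
5. shield@(0, 0, 0) [-x clear] — {backplane, bezel, connector, daughtercard, shield}
6. standoff@(0, 1, 0) [-x clear] — {backplane, bezel, connector, daughtercard, shield, standoff}
7. pcb@(0, 2, 0) [-x clear] — {backplane, bezel, connector, daughtercard, pcb, shield, standoff}
8. heatsink@(0, 3, 0) [-x clear] — {backplane, bezel, connector, daughtercard, heatsink, pcb, shield, standoff}

Valid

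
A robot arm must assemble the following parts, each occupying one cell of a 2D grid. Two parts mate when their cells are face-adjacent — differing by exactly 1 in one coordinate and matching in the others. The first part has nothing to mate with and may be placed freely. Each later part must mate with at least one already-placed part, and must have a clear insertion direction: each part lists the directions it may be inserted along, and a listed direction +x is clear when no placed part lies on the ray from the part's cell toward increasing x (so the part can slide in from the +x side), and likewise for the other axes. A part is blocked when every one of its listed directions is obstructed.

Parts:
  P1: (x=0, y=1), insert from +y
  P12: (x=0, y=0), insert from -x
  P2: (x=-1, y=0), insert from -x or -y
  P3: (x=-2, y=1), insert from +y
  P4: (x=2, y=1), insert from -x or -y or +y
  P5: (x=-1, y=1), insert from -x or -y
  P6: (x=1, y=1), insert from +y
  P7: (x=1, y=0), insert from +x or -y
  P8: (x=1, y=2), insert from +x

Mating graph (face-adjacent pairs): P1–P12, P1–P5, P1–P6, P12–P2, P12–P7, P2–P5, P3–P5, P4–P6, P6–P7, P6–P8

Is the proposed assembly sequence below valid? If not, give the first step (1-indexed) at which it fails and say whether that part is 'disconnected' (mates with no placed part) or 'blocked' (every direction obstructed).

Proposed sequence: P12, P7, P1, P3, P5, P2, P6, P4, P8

1. P12@(0, 0) [-x clear] — {P12}
2. P7@(1, 0) [+x clear] — {P12, P7}
3. P1@(0, 1) [+y clear] — {P1, P12, P7}
4. P3@(-2, 1) — no placed neighbour ⇒ disconnected

Invalid at step 4 (disconnected)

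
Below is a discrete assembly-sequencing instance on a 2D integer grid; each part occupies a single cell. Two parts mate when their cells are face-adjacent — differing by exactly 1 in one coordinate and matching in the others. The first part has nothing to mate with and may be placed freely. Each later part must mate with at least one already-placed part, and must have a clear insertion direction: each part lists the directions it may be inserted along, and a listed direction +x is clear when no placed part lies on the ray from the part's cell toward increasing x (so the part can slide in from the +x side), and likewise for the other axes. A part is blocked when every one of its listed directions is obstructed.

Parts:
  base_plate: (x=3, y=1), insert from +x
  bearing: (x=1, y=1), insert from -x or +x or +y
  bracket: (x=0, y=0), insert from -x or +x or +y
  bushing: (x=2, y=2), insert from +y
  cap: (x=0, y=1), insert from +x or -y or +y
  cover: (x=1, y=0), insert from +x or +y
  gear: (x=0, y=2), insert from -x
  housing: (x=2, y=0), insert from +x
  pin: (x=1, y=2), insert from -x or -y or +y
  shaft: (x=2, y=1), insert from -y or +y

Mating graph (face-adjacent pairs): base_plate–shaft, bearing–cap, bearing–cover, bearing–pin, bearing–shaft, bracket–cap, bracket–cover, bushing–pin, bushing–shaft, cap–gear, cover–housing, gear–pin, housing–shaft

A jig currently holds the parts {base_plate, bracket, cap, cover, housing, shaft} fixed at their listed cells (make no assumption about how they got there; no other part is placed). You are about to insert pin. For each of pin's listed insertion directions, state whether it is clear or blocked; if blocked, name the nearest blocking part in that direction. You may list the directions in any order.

-x: ray from pin(1, 2) has no placed part ⇒ clear
-y: nearest on ray is cover@(1, 0) ⇒ blocked
+y: ray from pin(1, 2) has no placed part ⇒ clear

+y: clear; -x: clear; -y: blocked by cover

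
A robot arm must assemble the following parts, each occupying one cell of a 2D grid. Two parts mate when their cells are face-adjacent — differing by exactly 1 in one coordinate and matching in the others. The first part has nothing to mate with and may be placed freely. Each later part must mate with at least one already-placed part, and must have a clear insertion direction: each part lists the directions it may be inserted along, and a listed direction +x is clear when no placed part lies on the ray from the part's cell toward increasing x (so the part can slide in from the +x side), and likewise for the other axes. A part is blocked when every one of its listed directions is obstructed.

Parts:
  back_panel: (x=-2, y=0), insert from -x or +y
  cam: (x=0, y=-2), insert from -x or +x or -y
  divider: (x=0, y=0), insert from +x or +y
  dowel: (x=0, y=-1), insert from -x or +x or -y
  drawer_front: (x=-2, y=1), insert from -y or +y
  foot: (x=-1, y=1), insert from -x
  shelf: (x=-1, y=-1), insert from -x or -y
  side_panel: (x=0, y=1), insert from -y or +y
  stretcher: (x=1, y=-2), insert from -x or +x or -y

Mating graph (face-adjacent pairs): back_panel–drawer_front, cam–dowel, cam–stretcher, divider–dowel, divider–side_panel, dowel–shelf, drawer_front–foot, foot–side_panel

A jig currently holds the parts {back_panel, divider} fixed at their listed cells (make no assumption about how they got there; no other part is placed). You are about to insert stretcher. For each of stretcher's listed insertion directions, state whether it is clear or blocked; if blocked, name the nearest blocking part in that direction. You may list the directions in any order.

-x: ray from stretcher(1, -2) has no placed part ⇒ clear
+x: ray from stretcher(1, -2) has no placed part ⇒ clear
-y: ray from stretcher(1, -2) has no placed part ⇒ clear

+x: clear; -x: clear; -y: clear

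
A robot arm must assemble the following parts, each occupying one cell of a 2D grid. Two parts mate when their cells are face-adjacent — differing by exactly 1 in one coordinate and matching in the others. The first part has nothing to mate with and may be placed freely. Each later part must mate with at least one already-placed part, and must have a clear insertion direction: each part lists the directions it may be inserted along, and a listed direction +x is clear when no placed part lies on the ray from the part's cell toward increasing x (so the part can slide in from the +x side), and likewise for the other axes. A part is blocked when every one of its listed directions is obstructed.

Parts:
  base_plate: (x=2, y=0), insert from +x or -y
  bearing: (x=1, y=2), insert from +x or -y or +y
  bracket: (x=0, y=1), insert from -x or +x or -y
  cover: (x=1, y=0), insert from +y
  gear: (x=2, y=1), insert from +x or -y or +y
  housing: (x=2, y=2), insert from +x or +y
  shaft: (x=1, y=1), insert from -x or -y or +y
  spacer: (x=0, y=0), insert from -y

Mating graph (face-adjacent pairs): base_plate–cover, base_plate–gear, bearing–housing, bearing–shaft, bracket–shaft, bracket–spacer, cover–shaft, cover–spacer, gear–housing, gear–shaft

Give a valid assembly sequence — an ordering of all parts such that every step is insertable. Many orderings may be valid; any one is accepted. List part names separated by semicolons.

1. base_plate@(2, 0) [+x clear] — {base_plate}
2. cover@(1, 0) [+y clear] — {base_plate, cover}
3. shaft@(1, 1) [-x clear] — {base_plate, cover, shaft}
4. bracket@(0, 1) [-x clear] — {base_plate, bracket, cover, shaft}
5. spacer@(0, 0) [-y clear] — {base_plate, bracket, cover, shaft, spacer}
6. gear@(2, 1) [+x clear] — {base_plate, bracket, cover, gear, shaft, spacer}
7. housing@(2, 2) [+x clear] — {base_plate, bracket, cover, gear, housing, shaft, spacer}
8. bearing@(1, 2) [+y clear] — {base_plate, bearing, bracket, cover, gear, housing, shaft, spacer}

base_plate; cover; shaft; bracket; spacer; gear; housing; bearing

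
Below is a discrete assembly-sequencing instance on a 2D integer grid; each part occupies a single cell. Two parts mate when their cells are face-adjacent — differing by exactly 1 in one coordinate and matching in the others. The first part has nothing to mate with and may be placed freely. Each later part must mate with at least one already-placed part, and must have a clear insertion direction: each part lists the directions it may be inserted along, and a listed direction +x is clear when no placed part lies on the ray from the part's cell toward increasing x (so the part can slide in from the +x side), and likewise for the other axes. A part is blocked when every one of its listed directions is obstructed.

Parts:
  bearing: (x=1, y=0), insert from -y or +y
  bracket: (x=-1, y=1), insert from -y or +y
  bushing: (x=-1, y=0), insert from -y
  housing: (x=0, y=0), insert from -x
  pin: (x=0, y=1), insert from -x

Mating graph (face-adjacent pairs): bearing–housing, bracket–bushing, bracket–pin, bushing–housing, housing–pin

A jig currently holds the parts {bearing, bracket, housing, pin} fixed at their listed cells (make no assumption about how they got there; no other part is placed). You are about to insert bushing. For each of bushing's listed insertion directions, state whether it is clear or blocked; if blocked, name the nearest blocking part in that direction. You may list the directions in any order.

-y: clear

-y: ray from bushing(-1, 0) has no placed part ⇒ clear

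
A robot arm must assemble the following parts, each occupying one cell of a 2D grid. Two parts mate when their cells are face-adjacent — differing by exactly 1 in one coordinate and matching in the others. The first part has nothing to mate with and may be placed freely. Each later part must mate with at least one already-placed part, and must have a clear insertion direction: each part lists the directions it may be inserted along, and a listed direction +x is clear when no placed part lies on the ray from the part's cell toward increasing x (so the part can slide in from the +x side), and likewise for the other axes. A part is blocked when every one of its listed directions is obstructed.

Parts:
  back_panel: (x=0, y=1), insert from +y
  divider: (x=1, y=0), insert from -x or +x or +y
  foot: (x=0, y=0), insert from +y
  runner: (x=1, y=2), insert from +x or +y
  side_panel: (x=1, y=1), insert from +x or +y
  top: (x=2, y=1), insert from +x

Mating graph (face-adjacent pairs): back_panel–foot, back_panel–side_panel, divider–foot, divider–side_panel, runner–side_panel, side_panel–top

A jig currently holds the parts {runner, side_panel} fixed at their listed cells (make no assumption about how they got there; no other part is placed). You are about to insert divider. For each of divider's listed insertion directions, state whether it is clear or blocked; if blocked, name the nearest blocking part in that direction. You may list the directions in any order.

+x: clear; +y: blocked by side_panel; -x: clear

-x: ray from divider(1, 0) has no placed part ⇒ clear
+x: ray from divider(1, 0) has no placed part ⇒ clear
+y: nearest on ray is side_panel@(1, 1) ⇒ blocked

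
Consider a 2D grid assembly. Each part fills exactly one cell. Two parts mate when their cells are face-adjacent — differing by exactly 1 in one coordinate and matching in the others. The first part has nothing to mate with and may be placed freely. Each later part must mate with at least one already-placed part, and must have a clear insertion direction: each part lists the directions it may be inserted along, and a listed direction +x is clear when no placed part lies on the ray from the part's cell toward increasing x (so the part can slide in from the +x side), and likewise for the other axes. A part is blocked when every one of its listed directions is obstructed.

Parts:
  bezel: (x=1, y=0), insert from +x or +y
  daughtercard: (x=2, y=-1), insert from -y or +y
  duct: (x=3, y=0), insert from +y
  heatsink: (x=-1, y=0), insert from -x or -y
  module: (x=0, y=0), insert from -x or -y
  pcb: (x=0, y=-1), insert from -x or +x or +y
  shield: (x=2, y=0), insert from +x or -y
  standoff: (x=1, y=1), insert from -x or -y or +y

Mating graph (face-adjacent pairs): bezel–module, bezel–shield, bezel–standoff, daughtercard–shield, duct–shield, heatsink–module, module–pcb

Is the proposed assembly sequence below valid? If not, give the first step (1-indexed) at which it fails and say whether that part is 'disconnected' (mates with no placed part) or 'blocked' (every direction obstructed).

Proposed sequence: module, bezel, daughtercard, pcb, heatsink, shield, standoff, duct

1. module@(0, 0) [-x clear] — {module}
2. bezel@(1, 0) [+x clear] — {bezel, module}
3. daughtercard@(2, -1) — no placed neighbour ⇒ disconnected

Invalid at step 3 (disconnected)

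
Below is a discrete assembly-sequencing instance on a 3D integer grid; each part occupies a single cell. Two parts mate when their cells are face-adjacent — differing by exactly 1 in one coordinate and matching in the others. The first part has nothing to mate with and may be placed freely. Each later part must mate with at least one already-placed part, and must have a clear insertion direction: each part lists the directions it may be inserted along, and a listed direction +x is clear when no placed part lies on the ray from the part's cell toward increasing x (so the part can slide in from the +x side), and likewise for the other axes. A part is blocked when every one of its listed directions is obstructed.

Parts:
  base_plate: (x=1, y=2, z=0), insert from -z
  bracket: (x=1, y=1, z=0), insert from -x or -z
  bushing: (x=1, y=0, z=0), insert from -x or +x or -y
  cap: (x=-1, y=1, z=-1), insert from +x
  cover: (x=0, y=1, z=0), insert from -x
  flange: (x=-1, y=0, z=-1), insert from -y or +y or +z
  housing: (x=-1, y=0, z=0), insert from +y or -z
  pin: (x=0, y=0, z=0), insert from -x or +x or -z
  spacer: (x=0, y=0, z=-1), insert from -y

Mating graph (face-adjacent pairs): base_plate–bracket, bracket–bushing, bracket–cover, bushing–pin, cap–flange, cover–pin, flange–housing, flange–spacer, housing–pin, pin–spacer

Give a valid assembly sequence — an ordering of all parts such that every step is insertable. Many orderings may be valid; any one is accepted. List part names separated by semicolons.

1. cap@(-1, 1, -1) [+x clear] — {cap}
2. flange@(-1, 0, -1) [-y clear] — {cap, flange}
3. housing@(-1, 0, 0) [+y clear] — {cap, flange, housing}
4. pin@(0, 0, 0) [+x clear] — {cap, flange, housing, pin}
5. cover@(0, 1, 0) [-x clear] — {cap, cover, flange, housing, pin}
6. bracket@(1, 1, 0) [-z clear] — {bracket, cap, cover, flange, housing, pin}
7. base_plate@(1, 2, 0) [-z clear] — {base_plate, bracket, cap, cover, flange, housing, pin}
8. bushing@(1, 0, 0) [+x clear] — {base_plate, bracket, bushing, cap, cover, flange, housing, pin}
9. spacer@(0, 0, -1) [-y clear] — {base_plate, bracket, bushing, cap, cover, flange, housing, pin, spacer}

cap; flange; housing; pin; cover; bracket; base_plate; bushing; spacer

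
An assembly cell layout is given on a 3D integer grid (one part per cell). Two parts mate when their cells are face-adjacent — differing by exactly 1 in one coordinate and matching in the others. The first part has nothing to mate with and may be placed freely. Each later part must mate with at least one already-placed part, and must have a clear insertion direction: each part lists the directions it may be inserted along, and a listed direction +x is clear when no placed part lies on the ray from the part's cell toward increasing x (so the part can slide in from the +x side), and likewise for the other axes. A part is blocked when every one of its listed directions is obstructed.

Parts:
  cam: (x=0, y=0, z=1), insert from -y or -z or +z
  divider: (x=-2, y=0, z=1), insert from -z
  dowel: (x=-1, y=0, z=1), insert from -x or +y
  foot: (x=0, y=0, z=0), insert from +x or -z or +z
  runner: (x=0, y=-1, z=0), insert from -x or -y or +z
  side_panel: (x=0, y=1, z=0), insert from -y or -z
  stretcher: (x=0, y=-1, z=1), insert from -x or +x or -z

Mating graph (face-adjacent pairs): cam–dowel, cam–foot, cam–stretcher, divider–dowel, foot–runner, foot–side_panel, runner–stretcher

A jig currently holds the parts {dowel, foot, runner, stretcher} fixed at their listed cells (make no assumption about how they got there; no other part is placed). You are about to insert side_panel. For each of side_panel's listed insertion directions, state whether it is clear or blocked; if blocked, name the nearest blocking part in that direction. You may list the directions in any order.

-y: blocked by foot; -z: clear

-y: nearest on ray is foot@(0, 0, 0) ⇒ blocked
-z: ray from side_panel(0, 1, 0) has no placed part ⇒ clear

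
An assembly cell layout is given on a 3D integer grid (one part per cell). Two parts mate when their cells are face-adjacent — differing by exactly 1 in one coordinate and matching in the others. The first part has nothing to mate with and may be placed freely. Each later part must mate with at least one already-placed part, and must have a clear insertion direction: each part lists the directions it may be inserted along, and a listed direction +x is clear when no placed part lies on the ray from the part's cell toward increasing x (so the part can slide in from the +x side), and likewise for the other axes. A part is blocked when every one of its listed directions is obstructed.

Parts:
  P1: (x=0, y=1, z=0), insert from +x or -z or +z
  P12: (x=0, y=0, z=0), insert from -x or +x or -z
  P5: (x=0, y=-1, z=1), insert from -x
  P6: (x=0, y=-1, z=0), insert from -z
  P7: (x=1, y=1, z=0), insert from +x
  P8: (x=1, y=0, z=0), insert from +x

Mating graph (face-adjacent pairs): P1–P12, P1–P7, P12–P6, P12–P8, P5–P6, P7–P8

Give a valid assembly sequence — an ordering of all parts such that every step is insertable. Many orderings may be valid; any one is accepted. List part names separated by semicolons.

P7; P8; P12; P6; P5; P1

1. P7@(1, 1, 0) [+x clear] — {P7}
2. P8@(1, 0, 0) [+x clear] — {P7, P8}
3. P12@(0, 0, 0) [-x clear] — {P12, P7, P8}
4. P6@(0, -1, 0) [-z clear] — {P12, P6, P7, P8}
5. P5@(0, -1, 1) [-x clear] — {P12, P5, P6, P7, P8}
6. P1@(0, 1, 0) [-z clear] — {P1, P12, P5, P6, P7, P8}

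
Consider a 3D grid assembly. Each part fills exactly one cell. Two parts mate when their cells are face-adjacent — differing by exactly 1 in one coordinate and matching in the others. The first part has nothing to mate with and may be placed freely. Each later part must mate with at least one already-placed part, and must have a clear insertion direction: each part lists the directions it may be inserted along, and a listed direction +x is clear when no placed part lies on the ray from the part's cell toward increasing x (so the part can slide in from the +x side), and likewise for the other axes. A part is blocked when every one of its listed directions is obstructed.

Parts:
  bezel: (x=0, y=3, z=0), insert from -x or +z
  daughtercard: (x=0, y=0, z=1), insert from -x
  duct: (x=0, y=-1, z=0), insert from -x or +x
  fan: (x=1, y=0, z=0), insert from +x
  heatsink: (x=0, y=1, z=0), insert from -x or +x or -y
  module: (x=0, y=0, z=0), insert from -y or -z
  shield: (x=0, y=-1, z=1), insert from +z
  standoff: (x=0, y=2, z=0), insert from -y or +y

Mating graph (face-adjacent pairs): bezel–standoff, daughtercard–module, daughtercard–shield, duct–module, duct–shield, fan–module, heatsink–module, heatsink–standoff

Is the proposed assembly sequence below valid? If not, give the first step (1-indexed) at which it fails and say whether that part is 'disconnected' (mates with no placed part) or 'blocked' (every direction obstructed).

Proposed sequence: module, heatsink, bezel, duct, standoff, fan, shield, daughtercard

Invalid at step 3 (disconnected)

1. module@(0, 0, 0) [-y clear] — {module}
2. heatsink@(0, 1, 0) [-x clear] — {heatsink, module}
3. bezel@(0, 3, 0) — no placed neighbour ⇒ disconnected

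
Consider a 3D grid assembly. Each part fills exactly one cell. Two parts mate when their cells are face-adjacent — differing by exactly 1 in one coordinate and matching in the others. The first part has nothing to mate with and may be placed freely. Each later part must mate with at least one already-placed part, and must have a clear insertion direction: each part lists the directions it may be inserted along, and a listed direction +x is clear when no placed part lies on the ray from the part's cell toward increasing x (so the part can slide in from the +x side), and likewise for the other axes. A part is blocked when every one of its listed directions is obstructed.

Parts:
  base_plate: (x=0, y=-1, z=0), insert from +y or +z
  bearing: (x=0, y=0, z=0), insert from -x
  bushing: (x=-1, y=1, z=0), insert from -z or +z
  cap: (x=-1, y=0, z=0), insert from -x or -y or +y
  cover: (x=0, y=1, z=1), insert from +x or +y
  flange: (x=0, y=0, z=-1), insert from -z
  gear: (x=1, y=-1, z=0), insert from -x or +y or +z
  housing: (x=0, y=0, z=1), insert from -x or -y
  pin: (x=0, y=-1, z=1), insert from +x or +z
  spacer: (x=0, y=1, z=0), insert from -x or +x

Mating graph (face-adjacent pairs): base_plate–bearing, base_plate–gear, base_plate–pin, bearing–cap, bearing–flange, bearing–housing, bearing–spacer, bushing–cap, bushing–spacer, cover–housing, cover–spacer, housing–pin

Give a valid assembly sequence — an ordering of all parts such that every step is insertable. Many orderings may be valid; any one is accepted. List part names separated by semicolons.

pin; housing; cover; base_plate; gear; spacer; bearing; bushing; cap; flange

1. pin@(0, -1, 1) [+x clear] — {pin}
2. housing@(0, 0, 1) [-x clear] — {housing, pin}
3. cover@(0, 1, 1) [+x clear] — {cover, housing, pin}
4. base_plate@(0, -1, 0) [+y clear] — {base_plate, cover, housing, pin}
5. gear@(1, -1, 0) [+y clear] — {base_plate, cover, gear, housing, pin}
6. spacer@(0, 1, 0) [-x clear] — {base_plate, cover, gear, housing, pin, spacer}
7. bearing@(0, 0, 0) [-x clear] — {base_plate, bearing, cover, gear, housing, pin, spacer}
8. bushing@(-1, 1, 0) [-z clear] — {base_plate, bearing, bushing, cover, gear, housing, pin, spacer}
9. cap@(-1, 0, 0) [-x clear] — {base_plate, bearing, bushing, cap, cover, gear, housing, pin, spacer}
10. flange@(0, 0, -1) [-z clear] — {base_plate, bearing, bushing, cap, cover, flange, gear, housing, pin, spacer}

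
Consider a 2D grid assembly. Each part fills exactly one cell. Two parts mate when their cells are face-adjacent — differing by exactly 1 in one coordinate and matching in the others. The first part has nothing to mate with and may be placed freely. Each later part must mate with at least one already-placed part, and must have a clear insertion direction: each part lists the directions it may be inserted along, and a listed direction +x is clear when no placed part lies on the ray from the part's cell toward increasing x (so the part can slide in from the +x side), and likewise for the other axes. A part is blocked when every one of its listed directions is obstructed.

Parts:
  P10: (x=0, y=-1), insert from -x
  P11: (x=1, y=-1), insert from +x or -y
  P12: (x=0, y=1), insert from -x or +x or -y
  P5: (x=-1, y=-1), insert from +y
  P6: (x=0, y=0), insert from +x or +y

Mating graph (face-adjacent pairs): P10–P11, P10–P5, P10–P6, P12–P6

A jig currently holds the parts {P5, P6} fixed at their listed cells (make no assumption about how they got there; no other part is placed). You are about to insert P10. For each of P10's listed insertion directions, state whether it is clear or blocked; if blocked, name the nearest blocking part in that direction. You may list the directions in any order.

-x: nearest on ray is P5@(-1, -1) ⇒ blocked

-x: blocked by P5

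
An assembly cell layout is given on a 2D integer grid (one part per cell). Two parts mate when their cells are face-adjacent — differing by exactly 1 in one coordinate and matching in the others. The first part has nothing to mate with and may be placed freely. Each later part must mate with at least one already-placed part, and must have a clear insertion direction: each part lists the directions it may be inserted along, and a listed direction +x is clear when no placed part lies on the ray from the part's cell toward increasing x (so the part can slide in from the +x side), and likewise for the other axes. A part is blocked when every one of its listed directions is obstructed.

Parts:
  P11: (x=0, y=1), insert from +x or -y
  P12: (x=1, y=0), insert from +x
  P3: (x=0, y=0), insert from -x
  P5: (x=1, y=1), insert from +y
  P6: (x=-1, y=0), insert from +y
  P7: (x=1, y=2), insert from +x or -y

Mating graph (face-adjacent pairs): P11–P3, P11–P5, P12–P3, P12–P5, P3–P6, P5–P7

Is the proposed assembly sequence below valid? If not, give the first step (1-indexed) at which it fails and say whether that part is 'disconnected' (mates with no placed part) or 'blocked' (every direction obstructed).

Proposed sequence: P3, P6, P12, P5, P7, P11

1. P3@(0, 0) [-x clear] — {P3}
2. P6@(-1, 0) [+y clear] — {P3, P6}
3. P12@(1, 0) [+x clear] — {P12, P3, P6}
4. P5@(1, 1) [+y clear] — {P12, P3, P5, P6}
5. P7@(1, 2) [+x clear] — {P12, P3, P5, P6, P7}
6. P11@(0, 1) — +x/-y all obstructed ⇒ blocked

Invalid at step 6 (blocked)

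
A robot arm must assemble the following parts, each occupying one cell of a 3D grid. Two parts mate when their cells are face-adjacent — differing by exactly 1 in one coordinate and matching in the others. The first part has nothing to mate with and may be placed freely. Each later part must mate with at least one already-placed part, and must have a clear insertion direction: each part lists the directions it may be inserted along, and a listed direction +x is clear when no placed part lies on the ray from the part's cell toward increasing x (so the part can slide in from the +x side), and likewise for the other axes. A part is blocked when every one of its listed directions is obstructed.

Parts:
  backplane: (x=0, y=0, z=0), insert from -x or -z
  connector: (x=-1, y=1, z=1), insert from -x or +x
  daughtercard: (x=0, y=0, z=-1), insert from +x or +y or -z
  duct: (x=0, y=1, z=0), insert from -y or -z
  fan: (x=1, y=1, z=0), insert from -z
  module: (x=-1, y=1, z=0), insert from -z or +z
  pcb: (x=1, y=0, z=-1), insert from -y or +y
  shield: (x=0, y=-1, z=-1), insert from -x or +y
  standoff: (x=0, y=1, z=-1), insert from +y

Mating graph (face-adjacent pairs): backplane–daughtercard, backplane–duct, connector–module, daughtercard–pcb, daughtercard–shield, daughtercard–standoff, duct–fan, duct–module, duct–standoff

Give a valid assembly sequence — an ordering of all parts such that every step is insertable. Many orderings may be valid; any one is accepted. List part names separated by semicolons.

1. shield@(0, -1, -1) [-x clear] — {shield}
2. daughtercard@(0, 0, -1) [+x clear] — {daughtercard, shield}
3. standoff@(0, 1, -1) [+y clear] — {daughtercard, shield, standoff}
4. duct@(0, 1, 0) [-y clear] — {daughtercard, duct, shield, standoff}
5. fan@(1, 1, 0) [-z clear] — {daughtercard, duct, fan, shield, standoff}
6. module@(-1, 1, 0) [-z clear] — {daughtercard, duct, fan, module, shield, standoff}
7. backplane@(0, 0, 0) [-x clear] — {backplane, daughtercard, duct, fan, module, shield, standoff}
8. connector@(-1, 1, 1) [-x clear] — {backplane, connector, daughtercard, duct, fan, module, shield, standoff}
9. pcb@(1, 0, -1) [-y clear] — {backplane, connector, daughtercard, duct, fan, module, pcb, shield, standoff}

shield; daughtercard; standoff; duct; fan; module; backplane; connector; pcb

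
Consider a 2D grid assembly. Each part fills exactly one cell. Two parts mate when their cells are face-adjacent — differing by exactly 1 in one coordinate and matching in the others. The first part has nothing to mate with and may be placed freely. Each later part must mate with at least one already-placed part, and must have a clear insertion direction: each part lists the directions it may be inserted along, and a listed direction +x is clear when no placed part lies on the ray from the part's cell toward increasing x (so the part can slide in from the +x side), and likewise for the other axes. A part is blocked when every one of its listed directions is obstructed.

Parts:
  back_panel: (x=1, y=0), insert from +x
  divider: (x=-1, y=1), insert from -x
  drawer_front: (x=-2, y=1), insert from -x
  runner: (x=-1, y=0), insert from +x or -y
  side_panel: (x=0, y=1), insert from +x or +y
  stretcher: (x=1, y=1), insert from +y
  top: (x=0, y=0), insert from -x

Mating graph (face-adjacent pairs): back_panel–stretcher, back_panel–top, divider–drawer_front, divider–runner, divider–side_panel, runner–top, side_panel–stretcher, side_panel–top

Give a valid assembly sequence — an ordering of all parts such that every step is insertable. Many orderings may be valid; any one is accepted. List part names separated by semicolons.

side_panel; top; divider; drawer_front; back_panel; stretcher; runner

1. side_panel@(0, 1) [+x clear] — {side_panel}
2. top@(0, 0) [-x clear] — {side_panel, top}
3. divider@(-1, 1) [-x clear] — {divider, side_panel, top}
4. drawer_front@(-2, 1) [-x clear] — {divider, drawer_front, side_panel, top}
5. back_panel@(1, 0) [+x clear] — {back_panel, divider, drawer_front, side_panel, top}
6. stretcher@(1, 1) [+y clear] — {back_panel, divider, drawer_front, side_panel, stretcher, top}
7. runner@(-1, 0) [-y clear] — {back_panel, divider, drawer_front, runner, side_panel, stretcher, top}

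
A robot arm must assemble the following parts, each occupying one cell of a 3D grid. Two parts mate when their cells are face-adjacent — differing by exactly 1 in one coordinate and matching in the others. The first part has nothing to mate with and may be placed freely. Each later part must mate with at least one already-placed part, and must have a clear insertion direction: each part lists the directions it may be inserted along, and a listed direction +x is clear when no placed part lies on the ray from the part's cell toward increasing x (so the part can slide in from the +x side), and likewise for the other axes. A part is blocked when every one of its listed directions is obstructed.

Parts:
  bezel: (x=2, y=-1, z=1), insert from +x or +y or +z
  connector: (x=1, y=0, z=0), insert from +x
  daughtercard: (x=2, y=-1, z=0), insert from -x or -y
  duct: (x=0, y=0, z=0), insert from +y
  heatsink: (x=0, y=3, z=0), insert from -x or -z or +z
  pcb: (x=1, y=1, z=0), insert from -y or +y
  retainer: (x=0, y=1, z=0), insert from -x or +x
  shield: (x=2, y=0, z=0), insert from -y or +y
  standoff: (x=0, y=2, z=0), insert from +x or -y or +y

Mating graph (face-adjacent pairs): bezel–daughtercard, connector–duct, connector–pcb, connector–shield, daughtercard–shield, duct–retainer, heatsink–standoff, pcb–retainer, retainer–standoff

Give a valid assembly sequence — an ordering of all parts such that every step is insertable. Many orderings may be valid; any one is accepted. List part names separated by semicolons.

1. duct@(0, 0, 0) [+y clear] — {duct}
2. retainer@(0, 1, 0) [-x clear] — {duct, retainer}
3. pcb@(1, 1, 0) [-y clear] — {duct, pcb, retainer}
4. standoff@(0, 2, 0) [+x clear] — {duct, pcb, retainer, standoff}
5. connector@(1, 0, 0) [+x clear] — {connector, duct, pcb, retainer, standoff}
6. shield@(2, 0, 0) [-y clear] — {connector, duct, pcb, retainer, shield, standoff}
7. daughtercard@(2, -1, 0) [-x clear] — {connector, daughtercard, duct, pcb, retainer, shield, standoff}
8. bezel@(2, -1, 1) [+x clear] — {bezel, connector, daughtercard, duct, pcb, retainer, shield, standoff}
9. heatsink@(0, 3, 0) [-x clear] — {bezel, connector, daughtercard, duct, heatsink, pcb, retainer, shield, standoff}

duct; retainer; pcb; standoff; connector; shield; daughtercard; bezel; heatsink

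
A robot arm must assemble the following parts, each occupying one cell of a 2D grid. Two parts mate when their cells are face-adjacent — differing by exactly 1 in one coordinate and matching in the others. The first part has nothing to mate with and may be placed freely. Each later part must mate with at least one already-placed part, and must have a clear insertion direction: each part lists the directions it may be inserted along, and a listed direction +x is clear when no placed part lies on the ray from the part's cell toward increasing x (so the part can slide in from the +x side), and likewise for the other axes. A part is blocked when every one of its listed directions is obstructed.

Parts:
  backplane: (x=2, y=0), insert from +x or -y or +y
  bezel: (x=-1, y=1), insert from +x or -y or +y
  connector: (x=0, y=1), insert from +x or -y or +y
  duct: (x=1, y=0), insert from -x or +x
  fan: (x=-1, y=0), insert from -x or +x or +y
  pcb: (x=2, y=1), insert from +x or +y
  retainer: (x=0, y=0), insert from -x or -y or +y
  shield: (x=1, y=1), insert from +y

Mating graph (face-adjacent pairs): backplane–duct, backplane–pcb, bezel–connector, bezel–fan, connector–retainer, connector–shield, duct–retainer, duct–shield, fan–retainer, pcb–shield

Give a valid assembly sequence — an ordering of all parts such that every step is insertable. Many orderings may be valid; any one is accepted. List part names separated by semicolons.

1. connector@(0, 1) [+x clear] — {connector}
2. bezel@(-1, 1) [-y clear] — {bezel, connector}
3. fan@(-1, 0) [-x clear] — {bezel, connector, fan}
4. shield@(1, 1) [+y clear] — {bezel, connector, fan, shield}
5. duct@(1, 0) [+x clear] — {bezel, connector, duct, fan, shield}
6. backplane@(2, 0) [+x clear] — {backplane, bezel, connector, duct, fan, shield}
7. pcb@(2, 1) [+x clear] — {backplane, bezel, connector, duct, fan, pcb, shield}
8. retainer@(0, 0) [-y clear] — {backplane, bezel, connector, duct, fan, pcb, retainer, shield}

connector; bezel; fan; shield; duct; backplane; pcb; retainer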